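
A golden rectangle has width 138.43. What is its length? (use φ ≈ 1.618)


φ = (1 + √5) / 2 ≈ 1.618
Length = width × φ = 138.43 × 1.618 = 223.97974
≈ 223.98

223.98


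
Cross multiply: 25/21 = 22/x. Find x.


Cross multiply: 25 × x = 21 × 22
25x = 462
x = 462 / 25
= 18.48

18.48


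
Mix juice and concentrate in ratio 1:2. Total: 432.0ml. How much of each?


Total parts = 1 + 2 = 3
juice: 432.0 × 1/3 = 144.0ml
concentrate: 432.0 × 2/3 = 288.0ml
= 144.0ml and 288.0ml

144.0ml and 288.0ml


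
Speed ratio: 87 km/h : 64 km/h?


Ratio = 87:64
GCD = 1
Simplified = 87:64
Time ratio (same distance) = 64:87
Speed ratio = 87:64

87:64


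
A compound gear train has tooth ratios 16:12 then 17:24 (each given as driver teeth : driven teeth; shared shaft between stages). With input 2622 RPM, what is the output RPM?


Stage 1: RPM_B = RPM_A × t_A/t_B = 2622 × 16/12 = 41952/12 = 3496.00
B and C share a shaft → RPM_C = RPM_B
Stage 2: RPM_D = RPM_C × t_C/t_D = RPM_A × (t_A×t_C)/(t_B×t_D)
Overall ratio = (16×17)/(12×24) = 272/288
RPM_D = 2622 × 272/288 = 713184/288
≈ 2476.33 RPM

2476.33 RPM


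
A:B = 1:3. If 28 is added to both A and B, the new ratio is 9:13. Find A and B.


Let A = 1k, B = 3k.
(1k + 28) / (3k + 28) = 9/13
Cross-multiply: 13(1k + 28) = 9(3k + 28)
13k + 364 = 27k + 252
13k - 27k = 252 - 364
-14k = -112
k = -112/-14 = 8
A = 1×8 = 8, B = 3×8 = 24
= A = 8, B = 24

A = 8, B = 24


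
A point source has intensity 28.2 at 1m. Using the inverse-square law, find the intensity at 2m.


I₁d₁² = I₂d₂²
I₂ = I₁ × (d₁/d₂)²
= 28.2 × (1/2)²
= 28.2 × 1/4
= 28.2/4
= 7.0500

7.0500


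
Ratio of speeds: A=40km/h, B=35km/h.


Ratio = 40:35
GCD = 5
Simplified = 8:7
Time ratio (same distance) = 7:8
Speed ratio = 8:7

8:7


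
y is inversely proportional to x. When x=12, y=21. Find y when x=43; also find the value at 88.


Inverse proportion: x × y = constant
k = 12 × 21 = 252
At x=43: k/43 = 5.86
At x=88: k/88 = 2.86
= 5.86 and 2.86

5.86 and 2.86


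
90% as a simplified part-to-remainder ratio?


90% means 90 parts out of 100; remainder = 10
Part : remainder = 90:10
GCD = 10
= 9:1

9:1


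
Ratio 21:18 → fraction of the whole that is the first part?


Total parts = 21 + 18 = 39
First part: 21/39 = 7/13
= 7/13

7/13


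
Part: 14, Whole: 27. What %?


Percentage = (part / whole) × 100
= (14 / 27) × 100
≈ 51.85%

51.85%


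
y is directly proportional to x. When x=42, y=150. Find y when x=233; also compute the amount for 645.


Direct proportion: y/x = constant
k = 150/42 ≈ 3.5714
y at x=233: k × 233 = 150 × 233 / 42 = 34950/42 ≈ 832.14
y at x=645: k × 645 = 150 × 645 / 42 = 96750/42 ≈ 2303.57
= 832.14 and 2303.57

832.14 and 2303.57


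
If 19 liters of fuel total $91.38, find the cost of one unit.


Unit rate = total / quantity
= 91.38 / 19
= $4.81 per unit

$4.81 per unit


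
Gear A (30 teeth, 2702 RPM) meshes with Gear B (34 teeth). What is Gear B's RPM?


Gear ratio = 30:34 = 15:17
RPM_B = RPM_A × (teeth_A / teeth_B)
= 2702 × (30/34)
= 2384.1 RPM

2384.1 RPM


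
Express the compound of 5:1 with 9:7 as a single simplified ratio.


Compound ratio = (5×9) : (1×7)
= 45:7
GCD = 1
= 45:7

45:7


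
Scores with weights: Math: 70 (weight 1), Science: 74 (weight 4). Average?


Numerator = 70×1 + 74×4
= 70 + 296
= 366
Total weight = 5
Weighted avg = 366/5
= 73.20

73.20


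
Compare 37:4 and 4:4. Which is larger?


37/4 = 9.2500
4/4 = 1.0000
9.2500 > 1.0000, so 37:4 is greater
= 37:4

37:4


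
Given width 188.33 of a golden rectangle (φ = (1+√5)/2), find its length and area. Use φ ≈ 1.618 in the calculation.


φ = (1 + √5) / 2 ≈ 1.618
Length = width × φ = 188.33 × 1.618 = 304.71794
≈ 304.72
Area = width × length = 188.33 × 304.71794 = 57387.5296402 ≈ 57387.53
= Length: 304.72, Area: 57387.53

Length: 304.72, Area: 57387.53


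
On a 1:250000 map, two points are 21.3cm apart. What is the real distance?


Real distance = map distance × scale
= 21.3cm × 250000
= 5325000 cm = 53250.0 m
= 53.250 km

53.250 km


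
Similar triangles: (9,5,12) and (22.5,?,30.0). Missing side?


Scale factor = 22.5/9 = 2.5
Missing side = 5 × 2.5
= 12.5

12.5


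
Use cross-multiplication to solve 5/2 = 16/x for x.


Cross multiply: 5 × x = 2 × 16
5x = 32
x = 32 / 5
= 6.40

6.40


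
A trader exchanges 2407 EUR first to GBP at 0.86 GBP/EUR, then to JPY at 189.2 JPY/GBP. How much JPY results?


Step 1: 2407 EUR × 0.86 = 2070.02 GBP
Step 2: 2070.02 GBP × 189.2 = 391647.78 JPY
Implied rate EUR→JPY = 0.86 × 189.2 = 162.7120
= 391647.78 JPY

391647.78 JPY


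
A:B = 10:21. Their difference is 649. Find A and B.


Let A = 10k, B = 21k.
21k - 10k = 649
11k = 649 → k = 649/11 = 59
A = 10×59 = 590, B = 21×59 = 1239
= A = 590, B = 1239

A = 590, B = 1239


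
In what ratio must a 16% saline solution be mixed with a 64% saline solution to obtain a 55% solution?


Let x parts of 16% mix with y parts of 64%.
16x + 64y = 55(x + y)
16x + 64y = 55x + 55y
x(16 - 55) = y(55 - 64)
x/y = (64 - 55)/(55 - 16) = 9/39
Simplify: 3:13
= 3:13

3:13


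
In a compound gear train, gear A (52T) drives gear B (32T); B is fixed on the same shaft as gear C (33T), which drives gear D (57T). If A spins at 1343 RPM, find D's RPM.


Stage 1: RPM_B = RPM_A × t_A/t_B = 1343 × 52/32 = 69836/32 ≈ 2182.38
B and C share a shaft → RPM_C = RPM_B
Stage 2: RPM_D = RPM_C × t_C/t_D = RPM_A × (t_A×t_C)/(t_B×t_D)
Overall ratio = (52×33)/(32×57) = 1716/1824
RPM_D = 1343 × 1716/1824 = 2304588/1824
≈ 1263.48 RPM

1263.48 RPM


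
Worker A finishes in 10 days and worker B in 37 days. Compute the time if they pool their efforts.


Rate of A = 1/10 per day
Rate of B = 1/37 per day
Combined rate = 1/10 + 1/37 = 47/370 ≈ 0.1270 per day
Days = 1 / combined rate = 370/47
≈ 7.87 days

7.87 days


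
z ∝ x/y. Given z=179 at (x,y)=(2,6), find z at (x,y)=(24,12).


z = k·x/y
Solve for k using the known point: k = z·y/x = 179×6/2 = 1074/2 = 537.0000
Now evaluate at x=24, y=12:
z = k × 24 / 12 = (1074 × 24) / (2 × 12) = 25776/24
= 1074.0000

1074.0000


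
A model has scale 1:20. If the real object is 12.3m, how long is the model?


Model size = real / scale
= 12.3 / 20
= 0.6150 m

0.6150 m


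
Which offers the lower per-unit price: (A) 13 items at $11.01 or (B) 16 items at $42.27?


Deal A: $11.01/13 = $0.8469/unit
Deal B: $42.27/16 = $2.6419/unit
A is cheaper per unit
= Deal A

Deal A


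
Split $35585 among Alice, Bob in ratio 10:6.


Total parts = 10 + 6 = 16
Alice: 35585 × 10/16 = 22240.63
Bob: 35585 × 6/16 = 13344.38
= Alice: $22240.63, Bob: $13344.38

Alice: $22240.63, Bob: $13344.38


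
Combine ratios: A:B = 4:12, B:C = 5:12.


Match B: multiply A:B by 5 → 20:60
Multiply B:C by 12 → 60:144
Combined: 20:60:144
GCD = 4
= 5:15:36

5:15:36


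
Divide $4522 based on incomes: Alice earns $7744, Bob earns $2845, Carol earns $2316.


Total income = 7744 + 2845 + 2316 = $12905
Alice: $4522 × 7744/12905 = $2713.55
Bob: $4522 × 2845/12905 = $996.91
Carol: $4522 × 2316/12905 = $811.54
= Alice: $2713.55, Bob: $996.91, Carol: $811.54

Alice: $2713.55, Bob: $996.91, Carol: $811.54


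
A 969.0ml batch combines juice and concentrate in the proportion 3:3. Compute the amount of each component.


Total parts = 3 + 3 = 6
juice: 969.0 × 3/6 = 484.5ml
concentrate: 969.0 × 3/6 = 484.5ml
= 484.5ml and 484.5ml

484.5ml and 484.5ml


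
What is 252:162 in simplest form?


GCD(252, 162) = 18
252/18 : 162/18
= 14:9

14:9


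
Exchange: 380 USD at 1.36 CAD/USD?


Amount × rate = 380 × 1.36
= 516.80 CAD

516.80 CAD


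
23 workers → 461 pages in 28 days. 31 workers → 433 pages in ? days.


Days ∝ work / workers, so d₂ = d₁ × (m₁/m₂) × (w₂/w₁)
Workers factor (inverse): 23/31 ≈ 0.7419
Work factor (direct): 433/461 ≈ 0.9393
d₂ = 28 × 23/31 × 433/461 = (28 × 23 × 433) / (31 × 461) = 278852/14291
≈ 19.51 days

19.51 days


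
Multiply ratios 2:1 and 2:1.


Compound ratio = (2×2) : (1×1)
= 4:1
GCD = 1
= 4:1

4:1


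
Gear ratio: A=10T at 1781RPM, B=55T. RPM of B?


Gear ratio = 10:55 = 2:11
RPM_B = RPM_A × (teeth_A / teeth_B)
= 1781 × (10/55)
= 323.8 RPM

323.8 RPM


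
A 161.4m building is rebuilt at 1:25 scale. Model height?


Model size = real / scale
= 161.4 / 25
= 6.4560 m

6.4560 m


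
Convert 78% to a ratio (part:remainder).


78% means 78 parts out of 100; remainder = 22
Part : remainder = 78:22
GCD = 2
= 39:11

39:11


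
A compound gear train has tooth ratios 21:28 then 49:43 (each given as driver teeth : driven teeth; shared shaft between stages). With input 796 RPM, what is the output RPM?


Stage 1: RPM_B = RPM_A × t_A/t_B = 796 × 21/28 = 16716/28 = 597.00
B and C share a shaft → RPM_C = RPM_B
Stage 2: RPM_D = RPM_C × t_C/t_D = RPM_A × (t_A×t_C)/(t_B×t_D)
Overall ratio = (21×49)/(28×43) = 1029/1204
RPM_D = 796 × 1029/1204 = 819084/1204
≈ 680.30 RPM

680.30 RPM


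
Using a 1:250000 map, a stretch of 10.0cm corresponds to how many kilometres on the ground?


Real distance = map distance × scale
= 10.0cm × 250000
= 2500000 cm = 25000.0 m
= 25.000 km

25.000 km


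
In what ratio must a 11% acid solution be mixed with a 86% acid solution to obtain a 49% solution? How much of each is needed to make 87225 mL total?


Let x parts of 11% mix with y parts of 86%.
11x + 86y = 49(x + y)
11x + 86y = 49x + 49y
x(11 - 49) = y(49 - 86)
x/y = (86 - 49)/(49 - 11) = 37/38
Simplify: 37:38
Total parts = 75; one part = 87225/75 = 1163.00 mL
11% solution: 37×1163.00 = 43031.00 mL
86% solution: 38×1163.00 = 44194.00 mL
= ratio 37:38; 43031.00 mL and 44194.00 mL

ratio 37:38; 43031.00 mL and 44194.00 mL


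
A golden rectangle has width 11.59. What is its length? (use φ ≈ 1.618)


φ = (1 + √5) / 2 ≈ 1.618
Length = width × φ = 11.59 × 1.618 = 18.75262
≈ 18.75

18.75


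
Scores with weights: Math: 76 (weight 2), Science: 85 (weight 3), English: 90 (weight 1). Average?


Numerator = 76×2 + 85×3 + 90×1
= 152 + 255 + 90
= 497
Total weight = 6
Weighted avg = 497/6
= 82.83

82.83


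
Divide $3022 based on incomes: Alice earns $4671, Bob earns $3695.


Total income = 4671 + 3695 = $8366
Alice: $3022 × 4671/8366 = $1687.28
Bob: $3022 × 3695/8366 = $1334.72
= Alice: $1687.28, Bob: $1334.72

Alice: $1687.28, Bob: $1334.72


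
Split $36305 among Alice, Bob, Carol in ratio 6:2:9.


Total parts = 6 + 2 + 9 = 17
Alice: 36305 × 6/17 = 12813.53
Bob: 36305 × 2/17 = 4271.18
Carol: 36305 × 9/17 = 19220.29
= Alice: $12813.53, Bob: $4271.18, Carol: $19220.29

Alice: $12813.53, Bob: $4271.18, Carol: $19220.29


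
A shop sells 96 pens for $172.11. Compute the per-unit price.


Unit rate = total / quantity
= 172.11 / 96
= $1.79 per unit

$1.79 per unit


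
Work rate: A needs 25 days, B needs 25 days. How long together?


Rate of A = 1/25 per day
Rate of B = 1/25 per day
Combined rate = 1/25 + 1/25 = 50/625 = 0.0800 per day
Days = 1 / combined rate = 625/50
= 12.50 days

12.50 days


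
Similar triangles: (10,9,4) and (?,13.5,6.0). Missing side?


Scale factor = 13.5/9 = 1.5
Missing side = 10 × 1.5
= 15.0

15.0


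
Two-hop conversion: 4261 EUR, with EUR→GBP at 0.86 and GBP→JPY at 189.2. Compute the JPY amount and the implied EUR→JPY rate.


Step 1: 4261 EUR × 0.86 = 3664.46 GBP
Step 2: 3664.46 GBP × 189.2 = 693315.83 JPY
Implied rate EUR→JPY = 0.86 × 189.2 = 162.7120
= 693315.83 JPY; implied rate 162.7120 JPY/EUR

693315.83 JPY; implied rate 162.7120 JPY/EUR


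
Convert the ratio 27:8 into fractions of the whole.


Total parts = 27 + 8 = 35
First part: 27/35 = 27/35
Second part: 8/35 = 8/35
= 27/35 and 8/35

27/35 and 8/35


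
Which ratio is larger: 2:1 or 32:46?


2/1 = 2.0000
32/46 = 0.6957
2.0000 > 0.6957, so 2:1 is greater
= 2:1

2:1


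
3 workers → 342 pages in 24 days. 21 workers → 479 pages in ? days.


Days ∝ work / workers, so d₂ = d₁ × (m₁/m₂) × (w₂/w₁)
Workers factor (inverse): 3/21 ≈ 0.1429
Work factor (direct): 479/342 ≈ 1.4006
d₂ = 24 × 3/21 × 479/342 = (24 × 3 × 479) / (21 × 342) = 34488/7182
≈ 4.80 days

4.80 days


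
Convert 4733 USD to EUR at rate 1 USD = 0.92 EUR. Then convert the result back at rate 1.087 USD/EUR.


Amount × rate = 4733 × 0.92 = 4354.36 EUR
Round-trip: 4354.36 × 1.087 = 4733.19 USD
= 4354.36 EUR, then 4733.19 USD

4354.36 EUR, then 4733.19 USD


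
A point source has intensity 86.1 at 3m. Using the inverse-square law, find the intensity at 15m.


I₁d₁² = I₂d₂²
I₂ = I₁ × (d₁/d₂)²
= 86.1 × (3/15)²
= 86.1 × 9/225
= 774.9/225
= 3.4440

3.4440


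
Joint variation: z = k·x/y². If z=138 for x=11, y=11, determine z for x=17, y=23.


z = k·x/y²
Solve for k using the known point: k = z·y²/x = 138×121/11 = 16698/11 = 1518.0000
Now evaluate at x=17, y=23:
z = k × 17 / 529 = (16698 × 17) / (11 × 529) = 283866/5819
≈ 48.7826

48.7826


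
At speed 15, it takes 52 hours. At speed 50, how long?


Inverse proportion: x × y = constant
k = 15 × 52 = 780
y₂ = k / 50 = 780 / 50
= 15.60

15.60


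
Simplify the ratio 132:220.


GCD(132, 220) = 44
132/44 : 220/44
= 3:5

3:5


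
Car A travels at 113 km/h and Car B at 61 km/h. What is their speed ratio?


Ratio = 113:61
GCD = 1
Simplified = 113:61
Time ratio (same distance) = 61:113
Speed ratio = 113:61

113:61


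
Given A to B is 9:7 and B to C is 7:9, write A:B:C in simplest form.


Match B: multiply A:B by 7 → 63:49
Multiply B:C by 7 → 49:63
Combined: 63:49:63
GCD = 7
= 9:7:9

9:7:9


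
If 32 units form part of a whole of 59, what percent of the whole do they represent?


Percentage = (part / whole) × 100
= (32 / 59) × 100
≈ 54.24%

54.24%


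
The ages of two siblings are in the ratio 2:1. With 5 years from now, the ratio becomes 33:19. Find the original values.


Let A = 2k, B = 1k.
(2k + 5) / (1k + 5) = 33/19
Cross-multiply: 19(2k + 5) = 33(1k + 5)
38k + 95 = 33k + 165
38k - 33k = 165 - 95
5k = 70
k = 70/5 = 14
A = 2×14 = 28, B = 1×14 = 14
= A = 28, B = 14

A = 28, B = 14


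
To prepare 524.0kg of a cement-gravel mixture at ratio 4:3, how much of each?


Total parts = 4 + 3 = 7
cement: 524.0 × 4/7 = 299.4kg
gravel: 524.0 × 3/7 = 224.6kg
= 299.4kg and 224.6kg

299.4kg and 224.6kg


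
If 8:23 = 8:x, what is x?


Cross multiply: 8 × x = 23 × 8
8x = 184
x = 184 / 8
= 23.00

23.00


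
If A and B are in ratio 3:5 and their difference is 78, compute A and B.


Let A = 3k, B = 5k.
5k - 3k = 78
2k = 78 → k = 78/2 = 39
A = 3×39 = 117, B = 5×39 = 195
= A = 117, B = 195

A = 117, B = 195


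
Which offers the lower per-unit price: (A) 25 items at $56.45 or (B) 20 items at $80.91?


Deal A: $56.45/25 = $2.2580/unit
Deal B: $80.91/20 = $4.0455/unit
A is cheaper per unit
= Deal A

Deal A


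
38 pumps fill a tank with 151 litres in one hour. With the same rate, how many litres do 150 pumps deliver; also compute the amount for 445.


Direct proportion: y/x = constant
k = 151/38 ≈ 3.9737
y at x=150: k × 150 = 151 × 150 / 38 = 22650/38 ≈ 596.05
y at x=445: k × 445 = 151 × 445 / 38 = 67195/38 ≈ 1768.29
= 596.05 and 1768.29

596.05 and 1768.29


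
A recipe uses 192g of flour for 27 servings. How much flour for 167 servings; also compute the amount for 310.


Direct proportion: y/x = constant
k = 192/27 ≈ 7.1111
y at x=167: k × 167 = 192 × 167 / 27 = 32064/27 ≈ 1187.56
y at x=310: k × 310 = 192 × 310 / 27 = 59520/27 ≈ 2204.44
= 1187.56 and 2204.44

1187.56 and 2204.44


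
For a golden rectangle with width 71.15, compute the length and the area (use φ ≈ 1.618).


φ = (1 + √5) / 2 ≈ 1.618
Length = width × φ = 71.15 × 1.618 = 115.1207
≈ 115.12
Area = width × length = 71.15 × 115.1207 = 8190.837805 ≈ 8190.84
= Length: 115.12, Area: 8190.84

Length: 115.12, Area: 8190.84


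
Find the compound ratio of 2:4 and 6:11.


Compound ratio = (2×6) : (4×11)
= 12:44
GCD = 4
= 3:11

3:11


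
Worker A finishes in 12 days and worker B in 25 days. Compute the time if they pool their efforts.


Rate of A = 1/12 per day
Rate of B = 1/25 per day
Combined rate = 1/12 + 1/25 = 37/300 ≈ 0.1233 per day
Days = 1 / combined rate = 300/37
≈ 8.11 days

8.11 days


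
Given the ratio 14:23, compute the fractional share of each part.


Total parts = 14 + 23 = 37
First part: 14/37 = 14/37
Second part: 23/37 = 23/37
= 14/37 and 23/37

14/37 and 23/37


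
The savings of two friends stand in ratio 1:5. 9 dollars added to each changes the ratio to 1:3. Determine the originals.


Let A = 1k, B = 5k.
(1k + 9) / (5k + 9) = 1/3
Cross-multiply: 3(1k + 9) = 1(5k + 9)
3k + 27 = 5k + 9
3k - 5k = 9 - 27
-2k = -18
k = -18/-2 = 9
A = 1×9 = 9, B = 5×9 = 45
= A = 9, B = 45

A = 9, B = 45


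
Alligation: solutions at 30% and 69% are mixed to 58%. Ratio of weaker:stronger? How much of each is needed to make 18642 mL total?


Let x parts of 30% mix with y parts of 69%.
30x + 69y = 58(x + y)
30x + 69y = 58x + 58y
x(30 - 58) = y(58 - 69)
x/y = (69 - 58)/(58 - 30) = 11/28
Simplify: 11:28
Total parts = 39; one part = 18642/39 = 478.00 mL
30% solution: 11×478.00 = 5258.00 mL
69% solution: 28×478.00 = 13384.00 mL
= ratio 11:28; 5258.00 mL and 13384.00 mL

ratio 11:28; 5258.00 mL and 13384.00 mL


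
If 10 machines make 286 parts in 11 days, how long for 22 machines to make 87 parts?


Days ∝ work / workers, so d₂ = d₁ × (m₁/m₂) × (w₂/w₁)
Workers factor (inverse): 10/22 ≈ 0.4545
Work factor (direct): 87/286 ≈ 0.3042
d₂ = 11 × 10/22 × 87/286 = (11 × 10 × 87) / (22 × 286) = 9570/6292
≈ 1.52 days

1.52 days


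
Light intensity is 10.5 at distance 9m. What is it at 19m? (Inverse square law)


I₁d₁² = I₂d₂²
I₂ = I₁ × (d₁/d₂)²
= 10.5 × (9/19)²
= 10.5 × 81/361
= 850.5/361
≈ 2.3560

2.3560


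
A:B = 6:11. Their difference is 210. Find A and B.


Let A = 6k, B = 11k.
11k - 6k = 210
5k = 210 → k = 210/5 = 42
A = 6×42 = 252, B = 11×42 = 462
= A = 252, B = 462

A = 252, B = 462


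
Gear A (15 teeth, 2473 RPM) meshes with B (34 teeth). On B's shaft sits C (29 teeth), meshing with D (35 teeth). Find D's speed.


Stage 1: RPM_B = RPM_A × t_A/t_B = 2473 × 15/34 = 37095/34 ≈ 1091.03
B and C share a shaft → RPM_C = RPM_B
Stage 2: RPM_D = RPM_C × t_C/t_D = RPM_A × (t_A×t_C)/(t_B×t_D)
Overall ratio = (15×29)/(34×35) = 435/1190
RPM_D = 2473 × 435/1190 = 1075755/1190
≈ 904.00 RPM

904.00 RPM


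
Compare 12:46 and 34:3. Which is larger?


12/46 = 0.2609
34/3 = 11.3333
0.2609 < 11.3333, so 12:46 is less
= 34:3

34:3


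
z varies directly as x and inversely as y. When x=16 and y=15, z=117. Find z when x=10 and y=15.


z = k·x/y
Solve for k using the known point: k = z·y/x = 117×15/16 = 1755/16 = 109.6875
Now evaluate at x=10, y=15:
z = k × 10 / 15 = (1755 × 10) / (16 × 15) = 17550/240
= 73.1250

73.1250


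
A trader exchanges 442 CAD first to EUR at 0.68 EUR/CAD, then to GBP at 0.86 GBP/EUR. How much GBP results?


Step 1: 442 CAD × 0.68 = 300.56 EUR
Step 2: 300.56 EUR × 0.86 = 258.48 GBP
Implied rate CAD→GBP = 0.68 × 0.86 = 0.5848
= 258.48 GBP

258.48 GBP


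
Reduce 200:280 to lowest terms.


GCD(200, 280) = 40
200/40 : 280/40
= 5:7

5:7


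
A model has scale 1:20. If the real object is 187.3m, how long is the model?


Model size = real / scale
= 187.3 / 20
= 9.3650 m

9.3650 m


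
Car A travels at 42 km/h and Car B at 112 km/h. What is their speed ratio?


Ratio = 42:112
GCD = 14
Simplified = 3:8
Time ratio (same distance) = 8:3
Speed ratio = 3:8

3:8


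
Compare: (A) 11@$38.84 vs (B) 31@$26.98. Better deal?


Deal A: $38.84/11 = $3.5309/unit
Deal B: $26.98/31 = $0.8703/unit
B is cheaper per unit
= Deal B

Deal B


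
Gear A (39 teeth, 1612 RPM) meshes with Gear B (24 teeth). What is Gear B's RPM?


Gear ratio = 39:24 = 13:8
RPM_B = RPM_A × (teeth_A / teeth_B)
= 1612 × (39/24)
= 2619.5 RPM

2619.5 RPM


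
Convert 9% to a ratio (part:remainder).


9% means 9 parts out of 100; remainder = 91
Part : remainder = 9:91
GCD = 1
= 9:91

9:91


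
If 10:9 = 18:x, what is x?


Cross multiply: 10 × x = 9 × 18
10x = 162
x = 162 / 10
= 16.20

16.20


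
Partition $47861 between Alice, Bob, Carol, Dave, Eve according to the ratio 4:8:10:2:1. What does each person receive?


Total parts = 4 + 8 + 10 + 2 + 1 = 25
Alice: 47861 × 4/25 = 7657.76
Bob: 47861 × 8/25 = 15315.52
Carol: 47861 × 10/25 = 19144.40
Dave: 47861 × 2/25 = 3828.88
Eve: 47861 × 1/25 = 1914.44
= Alice: $7657.76, Bob: $15315.52, Carol: $19144.40, Dave: $3828.88, Eve: $1914.44

Alice: $7657.76, Bob: $15315.52, Carol: $19144.40, Dave: $3828.88, Eve: $1914.44


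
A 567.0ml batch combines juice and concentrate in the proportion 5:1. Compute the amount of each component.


Total parts = 5 + 1 = 6
juice: 567.0 × 5/6 = 472.5ml
concentrate: 567.0 × 1/6 = 94.5ml
= 472.5ml and 94.5ml

472.5ml and 94.5ml


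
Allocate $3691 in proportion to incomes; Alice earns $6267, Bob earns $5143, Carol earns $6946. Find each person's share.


Total income = 6267 + 5143 + 6946 = $18356
Alice: $3691 × 6267/18356 = $1260.16
Bob: $3691 × 5143/18356 = $1034.15
Carol: $3691 × 6946/18356 = $1396.69
= Alice: $1260.16, Bob: $1034.15, Carol: $1396.69

Alice: $1260.16, Bob: $1034.15, Carol: $1396.69


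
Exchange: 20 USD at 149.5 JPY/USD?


Amount × rate = 20 × 149.5
= 2990.00 JPY

2990.00 JPY


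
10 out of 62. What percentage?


Percentage = (part / whole) × 100
= (10 / 62) × 100
≈ 16.13%

16.13%


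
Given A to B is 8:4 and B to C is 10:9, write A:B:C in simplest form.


Match B: multiply A:B by 10 → 80:40
Multiply B:C by 4 → 40:36
Combined: 80:40:36
GCD = 4
= 20:10:9

20:10:9


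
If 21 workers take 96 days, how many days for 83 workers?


Inverse proportion: x × y = constant
k = 21 × 96 = 2016
y₂ = k / 83 = 2016 / 83
= 24.29

24.29


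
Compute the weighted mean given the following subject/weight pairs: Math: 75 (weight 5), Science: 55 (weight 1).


Numerator = 75×5 + 55×1
= 375 + 55
= 430
Total weight = 6
Weighted avg = 430/6
= 71.67

71.67


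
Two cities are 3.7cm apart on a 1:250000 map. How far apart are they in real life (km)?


Real distance = map distance × scale
= 3.7cm × 250000
= 925000 cm = 9250.0 m
= 9.250 km

9.250 km


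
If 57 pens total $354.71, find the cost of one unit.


Unit rate = total / quantity
= 354.71 / 57
= $6.22 per unit

$6.22 per unit


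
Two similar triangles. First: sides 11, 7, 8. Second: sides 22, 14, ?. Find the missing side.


Scale factor = 22/11 = 2
Missing side = 8 × 2
= 16.0

16.0


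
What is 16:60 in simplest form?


GCD(16, 60) = 4
16/4 : 60/4
= 4:15

4:15


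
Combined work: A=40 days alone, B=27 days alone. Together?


Rate of A = 1/40 per day
Rate of B = 1/27 per day
Combined rate = 1/40 + 1/27 = 67/1080 ≈ 0.0620 per day
Days = 1 / combined rate = 1080/67
≈ 16.12 days

16.12 days


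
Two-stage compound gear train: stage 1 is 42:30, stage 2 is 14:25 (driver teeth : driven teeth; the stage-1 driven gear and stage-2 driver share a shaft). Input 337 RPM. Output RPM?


Stage 1: RPM_B = RPM_A × t_A/t_B = 337 × 42/30 = 14154/30 = 471.80
B and C share a shaft → RPM_C = RPM_B
Stage 2: RPM_D = RPM_C × t_C/t_D = RPM_A × (t_A×t_C)/(t_B×t_D)
Overall ratio = (42×14)/(30×25) = 588/750
RPM_D = 337 × 588/750 = 198156/750
≈ 264.21 RPM

264.21 RPM


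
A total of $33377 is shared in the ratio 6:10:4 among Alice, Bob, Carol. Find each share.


Total parts = 6 + 10 + 4 = 20
Alice: 33377 × 6/20 = 10013.10
Bob: 33377 × 10/20 = 16688.50
Carol: 33377 × 4/20 = 6675.40
= Alice: $10013.10, Bob: $16688.50, Carol: $6675.40

Alice: $10013.10, Bob: $16688.50, Carol: $6675.40


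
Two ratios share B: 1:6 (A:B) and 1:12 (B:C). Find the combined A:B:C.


Match B: multiply A:B by 1 → 1:6
Multiply B:C by 6 → 6:72
Combined: 1:6:72
GCD = 1
= 1:6:72

1:6:72


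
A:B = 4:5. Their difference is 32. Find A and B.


Let A = 4k, B = 5k.
5k - 4k = 32
1k = 32 → k = 32/1 = 32
A = 4×32 = 128, B = 5×32 = 160
= A = 128, B = 160

A = 128, B = 160


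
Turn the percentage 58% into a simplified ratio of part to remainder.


58% means 58 parts out of 100; remainder = 42
Part : remainder = 58:42
GCD = 2
= 29:21

29:21


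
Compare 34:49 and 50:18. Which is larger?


34/49 = 0.6939
50/18 = 2.7778
0.6939 < 2.7778, so 34:49 is less
= 50:18

50:18


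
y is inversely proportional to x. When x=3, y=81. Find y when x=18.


Inverse proportion: x × y = constant
k = 3 × 81 = 243
y₂ = k / 18 = 243 / 18
= 13.50

13.50


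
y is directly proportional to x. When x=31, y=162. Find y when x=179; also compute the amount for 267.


Direct proportion: y/x = constant
k = 162/31 ≈ 5.2258
y at x=179: k × 179 = 162 × 179 / 31 = 28998/31 ≈ 935.42
y at x=267: k × 267 = 162 × 267 / 31 = 43254/31 ≈ 1395.29
= 935.42 and 1395.29

935.42 and 1395.29


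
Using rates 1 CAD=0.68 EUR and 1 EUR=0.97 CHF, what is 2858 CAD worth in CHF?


Step 1: 2858 CAD × 0.68 = 1943.44 EUR
Step 2: 1943.44 EUR × 0.97 = 1885.14 CHF
Implied rate CAD→CHF = 0.68 × 0.97 = 0.6596
= 1885.14 CHF

1885.14 CHF


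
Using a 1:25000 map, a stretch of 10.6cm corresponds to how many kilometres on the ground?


Real distance = map distance × scale
= 10.6cm × 25000
= 265000 cm = 2650.0 m
= 2.650 km

2.650 km


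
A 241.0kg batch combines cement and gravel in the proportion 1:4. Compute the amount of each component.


Total parts = 1 + 4 = 5
cement: 241.0 × 1/5 = 48.2kg
gravel: 241.0 × 4/5 = 192.8kg
= 48.2kg and 192.8kg

48.2kg and 192.8kg


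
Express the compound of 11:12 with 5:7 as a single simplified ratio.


Compound ratio = (11×5) : (12×7)
= 55:84
GCD = 1
= 55:84

55:84


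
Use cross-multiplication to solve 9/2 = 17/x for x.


Cross multiply: 9 × x = 2 × 17
9x = 34
x = 34 / 9
= 3.78

3.78


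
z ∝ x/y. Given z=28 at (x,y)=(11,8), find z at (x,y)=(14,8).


z = k·x/y
Solve for k using the known point: k = z·y/x = 28×8/11 = 224/11 ≈ 20.3636
Now evaluate at x=14, y=8:
z = k × 14 / 8 = (224 × 14) / (11 × 8) = 3136/88
≈ 35.6364

35.6364


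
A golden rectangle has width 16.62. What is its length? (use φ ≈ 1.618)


φ = (1 + √5) / 2 ≈ 1.618
Length = width × φ = 16.62 × 1.618 = 26.89116
≈ 26.89

26.89


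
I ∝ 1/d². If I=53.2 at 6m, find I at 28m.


I₁d₁² = I₂d₂²
I₂ = I₁ × (d₁/d₂)²
= 53.2 × (6/28)²
= 53.2 × 36/784
= 1915.2/784
≈ 2.4429

2.4429


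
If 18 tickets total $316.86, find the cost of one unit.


Unit rate = total / quantity
= 316.86 / 18
= $17.60 per unit

$17.60 per unit


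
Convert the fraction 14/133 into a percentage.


Percentage = (part / whole) × 100
= (14 / 133) × 100
≈ 10.53%

10.53%


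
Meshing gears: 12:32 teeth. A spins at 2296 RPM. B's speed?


Gear ratio = 12:32 = 3:8
RPM_B = RPM_A × (teeth_A / teeth_B)
= 2296 × (12/32)
= 861.0 RPM

861.0 RPM


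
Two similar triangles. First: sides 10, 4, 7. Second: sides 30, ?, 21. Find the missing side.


Scale factor = 30/10 = 3
Missing side = 4 × 3
= 12.0

12.0


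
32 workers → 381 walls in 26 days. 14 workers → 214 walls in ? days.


Days ∝ work / workers, so d₂ = d₁ × (m₁/m₂) × (w₂/w₁)
Workers factor (inverse): 32/14 ≈ 2.2857
Work factor (direct): 214/381 ≈ 0.5617
d₂ = 26 × 32/14 × 214/381 = (26 × 32 × 214) / (14 × 381) = 178048/5334
≈ 33.38 days

33.38 days


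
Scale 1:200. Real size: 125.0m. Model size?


Model size = real / scale
= 125.0 / 200
= 0.6250 m

0.6250 m


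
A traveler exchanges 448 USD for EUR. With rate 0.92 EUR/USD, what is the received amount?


Amount × rate = 448 × 0.92
= 412.16 EUR

412.16 EUR


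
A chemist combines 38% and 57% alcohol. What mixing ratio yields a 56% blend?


Let x parts of 38% mix with y parts of 57%.
38x + 57y = 56(x + y)
38x + 57y = 56x + 56y
x(38 - 56) = y(56 - 57)
x/y = (57 - 56)/(56 - 38) = 1/18
Simplify: 1:18
= 1:18

1:18


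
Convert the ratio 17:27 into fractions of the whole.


Total parts = 17 + 27 = 44
First part: 17/44 = 17/44
Second part: 27/44 = 27/44
= 17/44 and 27/44

17/44 and 27/44


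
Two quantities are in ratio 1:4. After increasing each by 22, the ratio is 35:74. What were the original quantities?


Let A = 1k, B = 4k.
(1k + 22) / (4k + 22) = 35/74
Cross-multiply: 74(1k + 22) = 35(4k + 22)
74k + 1628 = 140k + 770
74k - 140k = 770 - 1628
-66k = -858
k = -858/-66 = 13
A = 1×13 = 13, B = 4×13 = 52
= A = 13, B = 52

A = 13, B = 52


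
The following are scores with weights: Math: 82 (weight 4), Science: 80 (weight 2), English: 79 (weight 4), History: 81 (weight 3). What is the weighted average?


Numerator = 82×4 + 80×2 + 79×4 + 81×3
= 328 + 160 + 316 + 243
= 1047
Total weight = 13
Weighted avg = 1047/13
= 80.54

80.54


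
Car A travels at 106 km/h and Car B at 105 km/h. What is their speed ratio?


Ratio = 106:105
GCD = 1
Simplified = 106:105
Time ratio (same distance) = 105:106
Speed ratio = 106:105

106:105


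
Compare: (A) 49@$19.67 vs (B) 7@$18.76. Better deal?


Deal A: $19.67/49 = $0.4014/unit
Deal B: $18.76/7 = $2.6800/unit
A is cheaper per unit
= Deal A

Deal A


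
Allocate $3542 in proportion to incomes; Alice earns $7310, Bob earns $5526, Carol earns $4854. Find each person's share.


Total income = 7310 + 5526 + 4854 = $17690
Alice: $3542 × 7310/17690 = $1463.65
Bob: $3542 × 5526/17690 = $1106.45
Carol: $3542 × 4854/17690 = $971.90
= Alice: $1463.65, Bob: $1106.45, Carol: $971.90

Alice: $1463.65, Bob: $1106.45, Carol: $971.90


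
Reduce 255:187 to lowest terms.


GCD(255, 187) = 17
255/17 : 187/17
= 15:11

15:11


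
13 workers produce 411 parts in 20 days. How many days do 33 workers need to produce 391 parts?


Days ∝ work / workers, so d₂ = d₁ × (m₁/m₂) × (w₂/w₁)
Workers factor (inverse): 13/33 ≈ 0.3939
Work factor (direct): 391/411 ≈ 0.9513
d₂ = 20 × 13/33 × 391/411 = (20 × 13 × 391) / (33 × 411) = 101660/13563
≈ 7.50 days

7.50 days


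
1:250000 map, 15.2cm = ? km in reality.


Real distance = map distance × scale
= 15.2cm × 250000
= 3800000 cm = 38000.0 m
= 38.000 km

38.000 km


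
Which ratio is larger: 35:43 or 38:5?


35/43 = 0.8140
38/5 = 7.6000
0.8140 < 7.6000, so 35:43 is less
= 38:5

38:5


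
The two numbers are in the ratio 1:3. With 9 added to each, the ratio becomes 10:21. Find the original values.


Let A = 1k, B = 3k.
(1k + 9) / (3k + 9) = 10/21
Cross-multiply: 21(1k + 9) = 10(3k + 9)
21k + 189 = 30k + 90
21k - 30k = 90 - 189
-9k = -99
k = -99/-9 = 11
A = 1×11 = 11, B = 3×11 = 33
= A = 11, B = 33

A = 11, B = 33


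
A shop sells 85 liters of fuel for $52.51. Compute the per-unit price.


Unit rate = total / quantity
= 52.51 / 85
= $0.62 per unit

$0.62 per unit


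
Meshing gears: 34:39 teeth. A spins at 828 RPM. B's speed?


Gear ratio = 34:39 = 34:39
RPM_B = RPM_A × (teeth_A / teeth_B)
= 828 × (34/39)
= 721.8 RPM

721.8 RPM


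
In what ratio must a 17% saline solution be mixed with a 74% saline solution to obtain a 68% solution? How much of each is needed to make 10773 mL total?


Let x parts of 17% mix with y parts of 74%.
17x + 74y = 68(x + y)
17x + 74y = 68x + 68y
x(17 - 68) = y(68 - 74)
x/y = (74 - 68)/(68 - 17) = 6/51
Simplify: 2:17
Total parts = 19; one part = 10773/19 = 567.00 mL
17% solution: 2×567.00 = 1134.00 mL
74% solution: 17×567.00 = 9639.00 mL
= ratio 2:17; 1134.00 mL and 9639.00 mL

ratio 2:17; 1134.00 mL and 9639.00 mL


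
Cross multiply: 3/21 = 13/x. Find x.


Cross multiply: 3 × x = 21 × 13
3x = 273
x = 273 / 3
= 91.00

91.00


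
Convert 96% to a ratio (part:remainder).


96% means 96 parts out of 100; remainder = 4
Part : remainder = 96:4
GCD = 4
= 24:1

24:1


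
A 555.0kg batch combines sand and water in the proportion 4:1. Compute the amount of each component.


Total parts = 4 + 1 = 5
sand: 555.0 × 4/5 = 444.0kg
water: 555.0 × 1/5 = 111.0kg
= 444.0kg and 111.0kg

444.0kg and 111.0kg


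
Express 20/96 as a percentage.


Percentage = (part / whole) × 100
= (20 / 96) × 100
≈ 20.83%

20.83%


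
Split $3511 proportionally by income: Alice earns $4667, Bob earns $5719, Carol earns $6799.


Total income = 4667 + 5719 + 6799 = $17185
Alice: $3511 × 4667/17185 = $953.50
Bob: $3511 × 5719/17185 = $1168.43
Carol: $3511 × 6799/17185 = $1389.08
= Alice: $953.50, Bob: $1168.43, Carol: $1389.08

Alice: $953.50, Bob: $1168.43, Carol: $1389.08


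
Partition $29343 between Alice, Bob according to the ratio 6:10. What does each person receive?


Total parts = 6 + 10 = 16
Alice: 29343 × 6/16 = 11003.63
Bob: 29343 × 10/16 = 18339.38
= Alice: $11003.63, Bob: $18339.38

Alice: $11003.63, Bob: $18339.38


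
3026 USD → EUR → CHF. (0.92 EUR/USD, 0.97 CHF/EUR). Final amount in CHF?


Step 1: 3026 USD × 0.92 = 2783.92 EUR
Step 2: 2783.92 EUR × 0.97 = 2700.40 CHF
Implied rate USD→CHF = 0.92 × 0.97 = 0.8924
= 2700.40 CHF

2700.40 CHF


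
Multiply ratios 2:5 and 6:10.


Compound ratio = (2×6) : (5×10)
= 12:50
GCD = 2
= 6:25

6:25


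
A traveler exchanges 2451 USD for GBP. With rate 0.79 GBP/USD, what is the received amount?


Amount × rate = 2451 × 0.79
= 1936.29 GBP

1936.29 GBP


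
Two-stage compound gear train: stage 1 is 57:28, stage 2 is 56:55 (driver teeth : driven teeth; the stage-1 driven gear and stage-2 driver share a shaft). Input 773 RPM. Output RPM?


Stage 1: RPM_B = RPM_A × t_A/t_B = 773 × 57/28 = 44061/28 ≈ 1573.61
B and C share a shaft → RPM_C = RPM_B
Stage 2: RPM_D = RPM_C × t_C/t_D = RPM_A × (t_A×t_C)/(t_B×t_D)
Overall ratio = (57×56)/(28×55) = 3192/1540
RPM_D = 773 × 3192/1540 = 2467416/1540
≈ 1602.22 RPM

1602.22 RPM


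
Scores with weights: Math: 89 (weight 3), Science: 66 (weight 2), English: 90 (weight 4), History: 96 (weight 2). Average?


Numerator = 89×3 + 66×2 + 90×4 + 96×2
= 267 + 132 + 360 + 192
= 951
Total weight = 11
Weighted avg = 951/11
= 86.45

86.45


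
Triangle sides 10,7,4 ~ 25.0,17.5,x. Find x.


Scale factor = 25.0/10 = 2.5
Missing side = 4 × 2.5
= 10.0

10.0


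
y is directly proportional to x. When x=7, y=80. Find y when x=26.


Direct proportion: y/x = constant
k = 80/7 ≈ 11.4286
y₂ = k × 26 = 80 × 26 / 7 = 2080/7
≈ 297.14

297.14


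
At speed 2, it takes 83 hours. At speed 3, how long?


Inverse proportion: x × y = constant
k = 2 × 83 = 166
y₂ = k / 3 = 166 / 3
= 55.33

55.33


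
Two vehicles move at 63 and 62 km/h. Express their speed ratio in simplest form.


Ratio = 63:62
GCD = 1
Simplified = 63:62
Time ratio (same distance) = 62:63
Speed ratio = 63:62

63:62


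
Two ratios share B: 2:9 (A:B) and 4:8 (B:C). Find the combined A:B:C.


Match B: multiply A:B by 4 → 8:36
Multiply B:C by 9 → 36:72
Combined: 8:36:72
GCD = 4
= 2:9:18

2:9:18


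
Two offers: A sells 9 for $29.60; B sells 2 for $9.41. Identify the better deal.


Deal A: $29.60/9 = $3.2889/unit
Deal B: $9.41/2 = $4.7050/unit
A is cheaper per unit
= Deal A

Deal A


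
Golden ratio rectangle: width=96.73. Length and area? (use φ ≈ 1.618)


φ = (1 + √5) / 2 ≈ 1.618
Length = width × φ = 96.73 × 1.618 = 156.50914
≈ 156.51
Area = width × length = 96.73 × 156.50914 = 15139.1291122 ≈ 15139.13
= Length: 156.51, Area: 15139.13

Length: 156.51, Area: 15139.13


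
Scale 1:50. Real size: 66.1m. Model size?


Model size = real / scale
= 66.1 / 50
= 1.3220 m

1.3220 m


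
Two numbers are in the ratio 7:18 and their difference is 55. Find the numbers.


Let A = 7k, B = 18k.
18k - 7k = 55
11k = 55 → k = 55/11 = 5
A = 7×5 = 35, B = 18×5 = 90
= A = 35, B = 90

A = 35, B = 90


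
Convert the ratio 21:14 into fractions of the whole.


Total parts = 21 + 14 = 35
First part: 21/35 = 3/5
Second part: 14/35 = 2/5
= 3/5 and 2/5

3/5 and 2/5


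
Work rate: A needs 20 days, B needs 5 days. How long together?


Rate of A = 1/20 per day
Rate of B = 1/5 per day
Combined rate = 1/20 + 1/5 = 25/100 = 0.2500 per day
Days = 1 / combined rate = 100/25
= 4.00 days

4.00 days


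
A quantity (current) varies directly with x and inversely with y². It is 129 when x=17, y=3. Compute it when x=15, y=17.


z = k·x/y²
Solve for k using the known point: k = z·y²/x = 129×9/17 = 1161/17 ≈ 68.2941
Now evaluate at x=15, y=17:
z = k × 15 / 289 = (1161 × 15) / (17 × 289) = 17415/4913
≈ 3.5447

3.5447


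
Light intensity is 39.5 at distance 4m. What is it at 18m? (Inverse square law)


I₁d₁² = I₂d₂²
I₂ = I₁ × (d₁/d₂)²
= 39.5 × (4/18)²
= 39.5 × 16/324
= 632/324
≈ 1.9506

1.9506


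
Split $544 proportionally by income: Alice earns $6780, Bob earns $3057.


Total income = 6780 + 3057 = $9837
Alice: $544 × 6780/9837 = $374.94
Bob: $544 × 3057/9837 = $169.06
= Alice: $374.94, Bob: $169.06

Alice: $374.94, Bob: $169.06


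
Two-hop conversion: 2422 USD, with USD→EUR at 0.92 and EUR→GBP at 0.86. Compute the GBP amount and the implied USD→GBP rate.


Step 1: 2422 USD × 0.92 = 2228.24 EUR
Step 2: 2228.24 EUR × 0.86 = 1916.29 GBP
Implied rate USD→GBP = 0.92 × 0.86 = 0.7912
= 1916.29 GBP; implied rate 0.7912 GBP/USD

1916.29 GBP; implied rate 0.7912 GBP/USD


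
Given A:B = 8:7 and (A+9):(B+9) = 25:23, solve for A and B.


Let A = 8k, B = 7k.
(8k + 9) / (7k + 9) = 25/23
Cross-multiply: 23(8k + 9) = 25(7k + 9)
184k + 207 = 175k + 225
184k - 175k = 225 - 207
9k = 18
k = 18/9 = 2
A = 8×2 = 16, B = 7×2 = 14
= A = 16, B = 14

A = 16, B = 14


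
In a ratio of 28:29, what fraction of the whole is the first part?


Total parts = 28 + 29 = 57
First part: 28/57 = 28/57
= 28/57

28/57


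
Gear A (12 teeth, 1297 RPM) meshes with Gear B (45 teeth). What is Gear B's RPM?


Gear ratio = 12:45 = 4:15
RPM_B = RPM_A × (teeth_A / teeth_B)
= 1297 × (12/45)
= 345.9 RPM

345.9 RPM


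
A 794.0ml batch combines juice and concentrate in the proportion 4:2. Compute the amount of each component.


Total parts = 4 + 2 = 6
juice: 794.0 × 4/6 = 529.3ml
concentrate: 794.0 × 2/6 = 264.7ml
= 529.3ml and 264.7ml

529.3ml and 264.7ml


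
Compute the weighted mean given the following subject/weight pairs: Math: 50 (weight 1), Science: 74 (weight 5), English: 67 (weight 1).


Numerator = 50×1 + 74×5 + 67×1
= 50 + 370 + 67
= 487
Total weight = 7
Weighted avg = 487/7
= 69.57

69.57


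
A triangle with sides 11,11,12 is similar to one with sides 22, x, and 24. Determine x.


Scale factor = 22/11 = 2
Missing side = 11 × 2
= 22.0

22.0


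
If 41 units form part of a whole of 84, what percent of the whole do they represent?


Percentage = (part / whole) × 100
= (41 / 84) × 100
≈ 48.81%

48.81%


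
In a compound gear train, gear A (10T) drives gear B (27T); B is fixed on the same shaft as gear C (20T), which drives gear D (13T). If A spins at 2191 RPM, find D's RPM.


Stage 1: RPM_B = RPM_A × t_A/t_B = 2191 × 10/27 = 21910/27 ≈ 811.48
B and C share a shaft → RPM_C = RPM_B
Stage 2: RPM_D = RPM_C × t_C/t_D = RPM_A × (t_A×t_C)/(t_B×t_D)
Overall ratio = (10×20)/(27×13) = 200/351
RPM_D = 2191 × 200/351 = 438200/351
≈ 1248.43 RPM

1248.43 RPM
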